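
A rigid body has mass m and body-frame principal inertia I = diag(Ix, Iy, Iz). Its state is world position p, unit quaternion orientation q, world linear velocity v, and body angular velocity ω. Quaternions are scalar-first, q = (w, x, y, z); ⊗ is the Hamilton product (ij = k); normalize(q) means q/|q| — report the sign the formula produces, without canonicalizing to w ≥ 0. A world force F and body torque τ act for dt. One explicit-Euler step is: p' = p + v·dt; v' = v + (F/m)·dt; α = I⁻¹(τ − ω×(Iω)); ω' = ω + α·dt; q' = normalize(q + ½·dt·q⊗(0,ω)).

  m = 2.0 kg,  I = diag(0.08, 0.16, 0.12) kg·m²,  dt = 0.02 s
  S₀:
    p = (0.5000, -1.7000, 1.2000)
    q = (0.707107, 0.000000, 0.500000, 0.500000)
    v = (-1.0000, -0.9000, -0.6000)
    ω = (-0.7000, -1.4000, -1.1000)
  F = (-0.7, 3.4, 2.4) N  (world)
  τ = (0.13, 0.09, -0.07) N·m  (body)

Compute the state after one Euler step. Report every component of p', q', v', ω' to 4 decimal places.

a = (-0.3500, 1.7000, 1.2000)
p' = p + v·dt = (0.4800, -1.7180, 1.1880)
v + (F/m)dt = (-1.0070, -0.8660, -0.5760)
precession coupling ω×(Iω) = (-0.0616, -0.0308, 0.0784)
angular accel α = (2.3950, 0.7550, -1.2367)
ω + α·dt = (-0.6521, -1.3849, -1.1247)
2q̇ = q⊗(0,ω) = (1.2500000, -0.3449749, -1.3399498, -0.4278177)
q + ½dt·q⊗(0,ω), renormalized = (0.7195, -0.0034, 0.4865, 0.4956)

p' = (0.4800, -1.7180, 1.1880)
q' = (0.7195, -0.0034, 0.4865, 0.4956)
v' = (-1.0070, -0.8660, -0.5760)
ω' = (-0.6521, -1.3849, -1.1247)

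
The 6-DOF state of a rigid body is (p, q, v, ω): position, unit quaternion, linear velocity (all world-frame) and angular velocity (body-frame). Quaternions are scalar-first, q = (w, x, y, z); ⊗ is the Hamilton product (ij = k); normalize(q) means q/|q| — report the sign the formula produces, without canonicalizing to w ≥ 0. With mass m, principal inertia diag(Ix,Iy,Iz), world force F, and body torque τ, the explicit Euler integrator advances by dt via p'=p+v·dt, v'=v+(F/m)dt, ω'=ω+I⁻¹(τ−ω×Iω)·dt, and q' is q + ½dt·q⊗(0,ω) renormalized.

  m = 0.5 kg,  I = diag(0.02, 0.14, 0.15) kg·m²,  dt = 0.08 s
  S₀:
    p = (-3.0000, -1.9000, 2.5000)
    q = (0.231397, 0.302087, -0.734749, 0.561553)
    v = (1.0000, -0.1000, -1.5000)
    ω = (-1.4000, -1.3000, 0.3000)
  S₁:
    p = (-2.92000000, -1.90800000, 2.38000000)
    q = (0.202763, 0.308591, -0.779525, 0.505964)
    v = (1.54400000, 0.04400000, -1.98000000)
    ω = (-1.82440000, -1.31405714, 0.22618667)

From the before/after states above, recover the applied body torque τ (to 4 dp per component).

τ = (-0.1100, 0.0300, 0.0800)

rate change Δω = (-0.42440000, -0.01405714, -0.07381333)
applied torque τ = (-0.1100, 0.0300, 0.0800)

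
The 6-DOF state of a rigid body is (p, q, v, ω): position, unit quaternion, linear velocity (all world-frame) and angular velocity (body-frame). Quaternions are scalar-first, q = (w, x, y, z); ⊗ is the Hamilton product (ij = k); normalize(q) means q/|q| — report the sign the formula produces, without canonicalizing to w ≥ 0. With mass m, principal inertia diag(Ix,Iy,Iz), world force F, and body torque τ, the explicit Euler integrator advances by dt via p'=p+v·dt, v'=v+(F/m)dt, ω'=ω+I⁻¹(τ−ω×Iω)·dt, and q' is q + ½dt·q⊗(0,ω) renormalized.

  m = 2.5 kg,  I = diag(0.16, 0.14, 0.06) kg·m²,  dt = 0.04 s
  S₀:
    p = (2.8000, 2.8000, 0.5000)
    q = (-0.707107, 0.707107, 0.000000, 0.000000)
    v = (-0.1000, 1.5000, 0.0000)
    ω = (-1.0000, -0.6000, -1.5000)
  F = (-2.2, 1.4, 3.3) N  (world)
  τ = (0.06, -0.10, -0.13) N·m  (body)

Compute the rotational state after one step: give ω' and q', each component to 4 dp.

ω×(Iω) gyroscopic = (-0.0720, 0.1500, -0.0120)
angular accel α = (0.8250, -1.7857, -1.9667)
ω' = ω + α·dt = (-0.9670, -0.6714, -1.5787)
Hamilton product q⊗(0,ω) = (0.7071070, 0.7071070, 1.4849247, 0.6363963)
q' = normalize(q + ½dt·q⊗(0,ω)) = (-0.6925, 0.7207, 0.0297, 0.0127)

ω' = (-0.9670, -0.6714, -1.5787)
q' = (-0.6925, 0.7207, 0.0297, 0.0127)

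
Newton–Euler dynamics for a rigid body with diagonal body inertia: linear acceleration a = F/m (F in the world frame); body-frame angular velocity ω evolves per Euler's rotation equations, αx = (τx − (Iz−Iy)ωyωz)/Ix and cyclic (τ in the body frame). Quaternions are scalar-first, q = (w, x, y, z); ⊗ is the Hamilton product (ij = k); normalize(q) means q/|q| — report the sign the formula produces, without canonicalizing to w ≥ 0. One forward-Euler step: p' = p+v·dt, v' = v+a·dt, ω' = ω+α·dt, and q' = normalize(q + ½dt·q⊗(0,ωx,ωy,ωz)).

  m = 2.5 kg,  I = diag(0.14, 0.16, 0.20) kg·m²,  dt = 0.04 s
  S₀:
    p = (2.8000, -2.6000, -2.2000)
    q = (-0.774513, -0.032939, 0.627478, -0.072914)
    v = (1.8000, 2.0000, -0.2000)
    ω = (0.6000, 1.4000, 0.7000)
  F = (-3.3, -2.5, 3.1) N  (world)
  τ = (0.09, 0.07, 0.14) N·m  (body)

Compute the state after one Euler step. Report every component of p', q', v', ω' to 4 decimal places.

p' = (2.8720, -2.5200, -2.2080)
q' = (-0.7902, -0.0314, 0.6050, -0.0922)
v' = (1.7472, 1.9600, -0.1504)
ω' = (0.6145, 1.4238, 0.7246)

gyro term ω×Iω = (0.0392, -0.0252, 0.0168)
(τ − ω×Iω)/I = (0.3629, 0.5950, 0.6160)
ω' = ω + α·dt = (0.6145, 1.4238, 0.7246)
2q̇ = q⊗(0,ω) = (-0.8076660, 0.0766064, -1.1050093, -0.9647605)
q' = normalize(q + ½dt·q⊗(0,ω)) = (-0.7902, -0.0314, 0.6050, -0.0922)
linear accel F/m = (-1.3200, -1.0000, 1.2400)
new position p' = (2.8720, -2.5200, -2.2080)
v + (F/m)dt = (1.7472, 1.9600, -0.1504)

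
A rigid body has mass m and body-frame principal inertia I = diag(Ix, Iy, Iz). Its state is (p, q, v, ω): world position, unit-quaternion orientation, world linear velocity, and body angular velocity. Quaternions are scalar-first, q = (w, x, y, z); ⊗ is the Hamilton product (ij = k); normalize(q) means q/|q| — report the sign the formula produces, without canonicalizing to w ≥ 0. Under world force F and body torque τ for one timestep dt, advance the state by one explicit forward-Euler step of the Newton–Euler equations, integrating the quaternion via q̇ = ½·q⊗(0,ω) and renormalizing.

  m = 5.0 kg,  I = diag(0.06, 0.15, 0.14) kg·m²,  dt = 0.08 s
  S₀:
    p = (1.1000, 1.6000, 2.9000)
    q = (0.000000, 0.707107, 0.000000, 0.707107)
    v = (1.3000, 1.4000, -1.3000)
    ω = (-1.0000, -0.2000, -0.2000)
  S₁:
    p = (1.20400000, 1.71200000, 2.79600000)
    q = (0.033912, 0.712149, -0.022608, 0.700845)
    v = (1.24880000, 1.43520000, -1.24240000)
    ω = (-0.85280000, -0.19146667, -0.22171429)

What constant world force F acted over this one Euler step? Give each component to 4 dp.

Δv = v₁−v₀ = (-0.05120000, 0.03520000, 0.05760000)
m·(v₁−v₀)/dt = (-3.2000, 2.2000, 3.6000)

F = (-3.2000, 2.2000, 3.6000)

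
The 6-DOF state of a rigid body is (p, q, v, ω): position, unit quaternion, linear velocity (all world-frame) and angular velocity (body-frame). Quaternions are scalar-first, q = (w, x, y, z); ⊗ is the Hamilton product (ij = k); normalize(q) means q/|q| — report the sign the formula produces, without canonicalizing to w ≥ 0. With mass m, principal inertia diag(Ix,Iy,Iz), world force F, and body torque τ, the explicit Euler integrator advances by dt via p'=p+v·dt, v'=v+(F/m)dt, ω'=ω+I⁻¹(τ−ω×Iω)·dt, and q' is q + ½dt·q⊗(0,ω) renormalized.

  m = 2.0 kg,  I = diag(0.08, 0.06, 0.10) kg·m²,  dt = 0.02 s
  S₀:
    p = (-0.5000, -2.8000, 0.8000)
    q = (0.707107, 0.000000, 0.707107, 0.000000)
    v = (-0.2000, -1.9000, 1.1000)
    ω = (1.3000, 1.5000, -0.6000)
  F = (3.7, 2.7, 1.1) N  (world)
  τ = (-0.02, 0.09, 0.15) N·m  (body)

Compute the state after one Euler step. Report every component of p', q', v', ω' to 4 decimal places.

new position p' = (-0.5040, -2.8380, 0.8220)
v' = v + a·dt = (-0.1630, -1.8730, 1.1110)
α = I⁻¹(τ − ω×Iω) = (0.2000, 1.2400, 1.8900)
ω' = ω + α·dt = (1.3040, 1.5248, -0.5622)
Hamilton product q⊗(0,ω) = (-1.0606605, 0.4949749, 1.0606605, -1.3435033)
q + ½dt·q⊗(0,ω), renormalized = (0.6964, 0.0049, 0.7176, -0.0134)

p' = (-0.5040, -2.8380, 0.8220)
q' = (0.6964, 0.0049, 0.7176, -0.0134)
v' = (-0.1630, -1.8730, 1.1110)
ω' = (1.3040, 1.5248, -0.5622)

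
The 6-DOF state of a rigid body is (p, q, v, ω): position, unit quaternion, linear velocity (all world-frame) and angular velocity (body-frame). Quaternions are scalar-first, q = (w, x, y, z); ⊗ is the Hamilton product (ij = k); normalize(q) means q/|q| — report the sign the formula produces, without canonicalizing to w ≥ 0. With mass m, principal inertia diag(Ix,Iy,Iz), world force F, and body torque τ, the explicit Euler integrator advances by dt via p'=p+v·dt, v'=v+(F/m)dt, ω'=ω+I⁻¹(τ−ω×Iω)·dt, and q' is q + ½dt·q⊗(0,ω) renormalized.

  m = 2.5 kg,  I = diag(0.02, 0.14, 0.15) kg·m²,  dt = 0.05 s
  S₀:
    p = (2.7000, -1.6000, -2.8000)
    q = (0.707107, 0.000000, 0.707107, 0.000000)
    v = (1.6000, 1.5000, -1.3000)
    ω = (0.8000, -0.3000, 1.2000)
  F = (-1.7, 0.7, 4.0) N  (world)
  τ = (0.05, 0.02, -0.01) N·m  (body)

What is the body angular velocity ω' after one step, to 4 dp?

ω' = (0.9340, -0.2483, 1.2063)

gyro term ω×Iω = (-0.0036, -0.1248, -0.0288)
α = I⁻¹(τ − ω×Iω) = (2.6800, 1.0343, 0.1253)
ω + α·dt = (0.9340, -0.2483, 1.2063)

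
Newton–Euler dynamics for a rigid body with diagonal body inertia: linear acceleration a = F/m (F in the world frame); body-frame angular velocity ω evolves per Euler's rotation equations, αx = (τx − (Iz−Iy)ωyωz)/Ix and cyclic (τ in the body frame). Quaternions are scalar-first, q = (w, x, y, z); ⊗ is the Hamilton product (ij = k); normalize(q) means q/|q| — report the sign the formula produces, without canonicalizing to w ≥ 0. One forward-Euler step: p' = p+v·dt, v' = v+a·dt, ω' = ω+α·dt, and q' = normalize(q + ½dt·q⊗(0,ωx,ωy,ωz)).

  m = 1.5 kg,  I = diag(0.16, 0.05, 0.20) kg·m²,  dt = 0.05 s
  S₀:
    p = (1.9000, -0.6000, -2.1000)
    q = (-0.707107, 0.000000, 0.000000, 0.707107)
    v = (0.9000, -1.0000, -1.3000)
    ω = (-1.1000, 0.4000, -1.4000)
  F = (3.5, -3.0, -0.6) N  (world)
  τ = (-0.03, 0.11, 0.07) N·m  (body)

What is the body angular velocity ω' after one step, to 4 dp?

precession coupling ω×(Iω) = (-0.0840, -0.0616, 0.0484)
α = I⁻¹(τ − ω×Iω) = (0.3375, 3.4320, 0.1080)
ω' = ω + α·dt = (-1.0831, 0.5716, -1.3946)

ω' = (-1.0831, 0.5716, -1.3946)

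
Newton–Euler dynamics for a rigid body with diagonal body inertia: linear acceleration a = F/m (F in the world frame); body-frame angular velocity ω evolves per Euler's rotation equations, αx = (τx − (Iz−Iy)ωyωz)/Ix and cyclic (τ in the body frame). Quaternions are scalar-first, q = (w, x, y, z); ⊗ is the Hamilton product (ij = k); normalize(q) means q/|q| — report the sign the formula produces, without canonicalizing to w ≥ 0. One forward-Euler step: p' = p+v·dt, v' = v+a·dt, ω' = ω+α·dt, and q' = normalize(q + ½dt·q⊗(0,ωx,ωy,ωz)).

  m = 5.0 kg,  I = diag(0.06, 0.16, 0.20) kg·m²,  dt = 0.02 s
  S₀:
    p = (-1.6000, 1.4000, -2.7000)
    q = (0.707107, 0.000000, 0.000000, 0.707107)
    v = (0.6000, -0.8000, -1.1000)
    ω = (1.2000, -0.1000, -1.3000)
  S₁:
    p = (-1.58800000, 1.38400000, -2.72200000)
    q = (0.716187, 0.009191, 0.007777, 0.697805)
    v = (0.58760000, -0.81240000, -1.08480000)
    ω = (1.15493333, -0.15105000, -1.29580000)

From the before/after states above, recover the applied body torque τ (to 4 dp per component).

τ = (-0.1300, -0.1900, 0.0300)

Δω = ω₁−ω₀ = (-0.04506667, -0.05105000, 0.00420000)
τ = I·(Δω/dt) + ω₀×(Iω₀) = (-0.1300, -0.1900, 0.0300)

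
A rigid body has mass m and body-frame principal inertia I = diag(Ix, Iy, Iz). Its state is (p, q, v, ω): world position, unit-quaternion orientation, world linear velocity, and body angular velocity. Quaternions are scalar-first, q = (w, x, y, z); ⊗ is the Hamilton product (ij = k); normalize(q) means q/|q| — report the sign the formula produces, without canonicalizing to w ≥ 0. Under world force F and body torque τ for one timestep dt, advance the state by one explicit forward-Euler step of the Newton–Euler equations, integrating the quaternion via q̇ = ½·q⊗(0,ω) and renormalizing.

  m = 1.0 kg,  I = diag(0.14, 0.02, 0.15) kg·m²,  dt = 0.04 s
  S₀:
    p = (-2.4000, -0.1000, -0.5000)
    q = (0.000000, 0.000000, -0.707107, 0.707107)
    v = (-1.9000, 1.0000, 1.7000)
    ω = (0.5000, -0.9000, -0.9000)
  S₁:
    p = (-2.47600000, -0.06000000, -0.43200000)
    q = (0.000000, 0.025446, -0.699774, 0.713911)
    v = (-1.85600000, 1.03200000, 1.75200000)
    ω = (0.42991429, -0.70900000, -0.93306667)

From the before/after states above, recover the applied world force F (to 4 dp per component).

Δv = v₁−v₀ = (0.04400000, 0.03200000, 0.05200000)
m·(v₁−v₀)/dt = (1.1000, 0.8000, 1.3000)

F = (1.1000, 0.8000, 1.3000)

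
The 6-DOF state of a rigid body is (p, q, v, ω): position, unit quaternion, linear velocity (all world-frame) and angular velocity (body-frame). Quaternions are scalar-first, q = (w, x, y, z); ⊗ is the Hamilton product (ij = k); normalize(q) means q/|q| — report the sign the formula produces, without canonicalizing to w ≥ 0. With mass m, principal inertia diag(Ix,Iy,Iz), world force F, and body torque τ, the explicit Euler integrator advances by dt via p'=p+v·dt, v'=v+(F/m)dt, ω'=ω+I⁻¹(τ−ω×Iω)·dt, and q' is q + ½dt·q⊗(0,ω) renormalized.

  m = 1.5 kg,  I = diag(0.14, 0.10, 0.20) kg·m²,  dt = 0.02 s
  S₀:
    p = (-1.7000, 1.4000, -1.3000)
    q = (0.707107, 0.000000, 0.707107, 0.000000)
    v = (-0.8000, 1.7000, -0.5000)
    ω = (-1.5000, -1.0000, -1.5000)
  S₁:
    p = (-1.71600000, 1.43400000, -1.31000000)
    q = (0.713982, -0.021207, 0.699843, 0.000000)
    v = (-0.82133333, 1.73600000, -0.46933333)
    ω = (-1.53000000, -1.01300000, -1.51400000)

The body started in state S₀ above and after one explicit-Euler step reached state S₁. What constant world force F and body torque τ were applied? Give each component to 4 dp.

F = (-1.6000, 2.7000, 2.3000)
τ = (-0.0600, -0.2000, -0.2000)

Δω = ω₁−ω₀ = (-0.03000000, -0.01300000, -0.01400000)
ω₀×(Iω₀) = (0.1500, -0.1350, -0.0600)
applied torque τ = (-0.0600, -0.2000, -0.2000)
Δv = v₁−v₀ = (-0.02133333, 0.03600000, 0.03066667)
m·(v₁−v₀)/dt = (-1.6000, 2.7000, 2.3000)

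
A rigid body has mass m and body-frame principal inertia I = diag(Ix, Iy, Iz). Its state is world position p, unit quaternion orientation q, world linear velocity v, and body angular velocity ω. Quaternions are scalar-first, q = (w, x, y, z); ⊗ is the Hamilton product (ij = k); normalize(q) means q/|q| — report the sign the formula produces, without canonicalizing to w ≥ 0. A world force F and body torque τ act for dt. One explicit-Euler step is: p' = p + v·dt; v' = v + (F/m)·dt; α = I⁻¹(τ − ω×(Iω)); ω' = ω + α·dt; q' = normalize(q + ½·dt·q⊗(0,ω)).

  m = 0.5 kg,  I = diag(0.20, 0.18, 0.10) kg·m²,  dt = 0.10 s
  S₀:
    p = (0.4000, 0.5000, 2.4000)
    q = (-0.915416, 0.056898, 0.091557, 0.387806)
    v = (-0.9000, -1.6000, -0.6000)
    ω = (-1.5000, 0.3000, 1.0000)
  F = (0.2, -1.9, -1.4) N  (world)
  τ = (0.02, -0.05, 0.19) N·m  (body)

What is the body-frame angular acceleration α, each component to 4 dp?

precession coupling ω×(Iω) = (-0.0240, -0.1500, 0.0090)
angular accel α = (0.2200, 0.5556, 1.8100)

α = (0.2200, 0.5556, 1.8100)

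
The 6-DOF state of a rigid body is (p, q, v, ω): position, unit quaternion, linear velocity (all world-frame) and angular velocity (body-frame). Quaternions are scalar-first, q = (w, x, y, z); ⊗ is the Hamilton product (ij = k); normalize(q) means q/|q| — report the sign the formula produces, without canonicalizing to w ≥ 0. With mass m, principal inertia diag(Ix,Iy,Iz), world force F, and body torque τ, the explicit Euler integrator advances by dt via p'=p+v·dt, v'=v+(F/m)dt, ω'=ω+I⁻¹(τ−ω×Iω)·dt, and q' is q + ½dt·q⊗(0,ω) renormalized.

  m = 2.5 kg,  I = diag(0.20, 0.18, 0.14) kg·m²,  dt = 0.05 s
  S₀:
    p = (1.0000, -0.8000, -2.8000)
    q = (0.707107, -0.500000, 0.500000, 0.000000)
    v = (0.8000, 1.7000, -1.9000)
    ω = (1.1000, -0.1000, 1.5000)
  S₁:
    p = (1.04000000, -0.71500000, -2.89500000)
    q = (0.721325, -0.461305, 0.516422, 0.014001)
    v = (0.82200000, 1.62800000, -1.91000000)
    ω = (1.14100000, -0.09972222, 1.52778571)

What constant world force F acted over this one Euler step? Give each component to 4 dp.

velocity change Δv = (0.02200000, -0.07200000, -0.01000000)
F = m·Δv/dt = (1.1000, -3.6000, -0.5000)

F = (1.1000, -3.6000, -0.5000)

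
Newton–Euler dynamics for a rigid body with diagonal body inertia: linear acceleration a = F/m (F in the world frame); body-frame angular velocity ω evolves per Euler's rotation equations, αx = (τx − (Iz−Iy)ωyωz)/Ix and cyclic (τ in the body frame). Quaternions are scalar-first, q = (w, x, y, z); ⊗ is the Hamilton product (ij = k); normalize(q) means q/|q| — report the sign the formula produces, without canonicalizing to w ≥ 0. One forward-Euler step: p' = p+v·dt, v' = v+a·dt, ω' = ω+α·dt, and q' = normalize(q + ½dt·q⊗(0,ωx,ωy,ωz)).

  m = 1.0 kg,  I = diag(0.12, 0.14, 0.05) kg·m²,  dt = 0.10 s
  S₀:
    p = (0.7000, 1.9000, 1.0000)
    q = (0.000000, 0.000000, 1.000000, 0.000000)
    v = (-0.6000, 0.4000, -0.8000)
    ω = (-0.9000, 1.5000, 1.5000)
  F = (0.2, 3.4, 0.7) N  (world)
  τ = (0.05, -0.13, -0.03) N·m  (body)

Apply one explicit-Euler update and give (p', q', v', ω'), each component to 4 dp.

precession coupling ω×(Iω) = (-0.2025, -0.0945, -0.0270)
α = I⁻¹(τ − ω×Iω) = (2.1042, -0.2536, -0.0600)
ω' = ω + α·dt = (-0.6896, 1.4746, 1.4940)
2q̇ = q⊗(0,ω) = (-1.5000000, 1.5000000, 0.0000000, 0.9000000)
updated quaternion q' = (-0.0745, 0.0745, 0.9934, 0.0447)
linear accel F/m = (0.2000, 3.4000, 0.7000)
p' = p + v·dt = (0.6400, 1.9400, 0.9200)
v + (F/m)dt = (-0.5800, 0.7400, -0.7300)

p' = (0.6400, 1.9400, 0.9200)
q' = (-0.0745, 0.0745, 0.9934, 0.0447)
v' = (-0.5800, 0.7400, -0.7300)
ω' = (-0.6896, 1.4746, 1.4940)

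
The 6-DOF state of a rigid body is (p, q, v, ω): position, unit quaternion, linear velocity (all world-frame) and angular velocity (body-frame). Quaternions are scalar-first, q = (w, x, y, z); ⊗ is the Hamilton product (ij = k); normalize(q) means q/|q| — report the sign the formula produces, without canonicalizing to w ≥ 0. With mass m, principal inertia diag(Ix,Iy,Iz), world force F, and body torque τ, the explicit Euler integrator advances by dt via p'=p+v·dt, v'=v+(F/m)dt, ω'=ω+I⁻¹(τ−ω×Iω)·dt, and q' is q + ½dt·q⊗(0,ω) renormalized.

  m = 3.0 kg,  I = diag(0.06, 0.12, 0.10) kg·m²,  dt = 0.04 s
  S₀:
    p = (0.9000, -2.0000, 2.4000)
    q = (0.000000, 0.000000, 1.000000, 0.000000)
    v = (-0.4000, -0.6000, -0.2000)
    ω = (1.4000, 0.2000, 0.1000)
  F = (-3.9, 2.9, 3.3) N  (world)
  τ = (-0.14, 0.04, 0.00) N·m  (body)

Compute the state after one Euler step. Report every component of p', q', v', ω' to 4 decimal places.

p' = (0.8840, -2.0240, 2.3920)
q' = (-0.0040, 0.0020, 0.9996, -0.0280)
v' = (-0.4520, -0.5613, -0.1560)
ω' = (1.3069, 0.2152, 0.0933)

new position p' = (0.8840, -2.0240, 2.3920)
v' = v + a·dt = (-0.4520, -0.5613, -0.1560)
α = I⁻¹(τ − ω×Iω) = (-2.3267, 0.3800, -0.1680)
new body rate ω' = (1.3069, 0.2152, 0.0933)
q⊗(0,ω) = (-0.2000000, 0.1000000, 0.0000000, -1.4000000)
q' = normalize(q + ½dt·q⊗(0,ω)) = (-0.0040, 0.0020, 0.9996, -0.0280)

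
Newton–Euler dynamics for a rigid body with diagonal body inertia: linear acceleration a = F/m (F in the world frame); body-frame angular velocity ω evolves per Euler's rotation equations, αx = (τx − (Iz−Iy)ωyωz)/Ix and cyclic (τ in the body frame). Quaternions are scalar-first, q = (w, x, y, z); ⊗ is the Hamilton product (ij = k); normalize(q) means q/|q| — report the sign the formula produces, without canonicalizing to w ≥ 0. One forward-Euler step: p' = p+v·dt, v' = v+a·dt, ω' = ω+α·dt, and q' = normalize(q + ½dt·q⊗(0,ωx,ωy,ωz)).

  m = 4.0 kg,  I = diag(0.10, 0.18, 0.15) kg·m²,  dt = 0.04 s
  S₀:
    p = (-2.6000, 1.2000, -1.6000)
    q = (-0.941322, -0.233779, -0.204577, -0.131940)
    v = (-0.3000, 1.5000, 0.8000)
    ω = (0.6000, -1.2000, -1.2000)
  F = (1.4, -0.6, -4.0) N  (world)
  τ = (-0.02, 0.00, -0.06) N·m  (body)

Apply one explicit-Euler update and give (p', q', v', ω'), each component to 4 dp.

p' = (-2.6120, 1.2600, -1.5680)
q' = (-0.9460, -0.2432, -0.1891, -0.1012)
v' = (-0.2860, 1.4940, 0.7600)
ω' = (0.6093, -1.2080, -1.2006)

gyro term ω×Iω = (-0.0432, 0.0360, -0.0576)
angular accel α = (0.2320, -0.2000, -0.0160)
new body rate ω' = (0.6093, -1.2080, -1.2006)
Hamilton product q⊗(0,ω) = (-0.2635530, -0.4776288, 0.7698876, 1.5328674)
q + ½dt·q⊗(0,ω), renormalized = (-0.9460, -0.2432, -0.1891, -0.1012)
p' = p + v·dt = (-2.6120, 1.2600, -1.5680)
v' = v + a·dt = (-0.2860, 1.4940, 0.7600)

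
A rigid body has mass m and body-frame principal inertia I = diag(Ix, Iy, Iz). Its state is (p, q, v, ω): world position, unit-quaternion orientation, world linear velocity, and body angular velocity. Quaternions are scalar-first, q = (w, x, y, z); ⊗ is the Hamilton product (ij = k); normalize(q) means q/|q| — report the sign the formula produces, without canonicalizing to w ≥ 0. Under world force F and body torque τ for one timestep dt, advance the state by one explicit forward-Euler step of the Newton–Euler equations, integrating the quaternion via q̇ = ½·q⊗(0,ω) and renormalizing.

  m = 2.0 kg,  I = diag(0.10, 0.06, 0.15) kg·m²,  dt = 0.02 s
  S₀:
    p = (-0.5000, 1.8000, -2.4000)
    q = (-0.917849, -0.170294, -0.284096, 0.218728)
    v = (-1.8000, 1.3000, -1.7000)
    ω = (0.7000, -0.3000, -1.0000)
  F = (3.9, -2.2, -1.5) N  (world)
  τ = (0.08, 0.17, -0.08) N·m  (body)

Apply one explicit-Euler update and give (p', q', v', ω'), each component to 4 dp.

a = F/m = (1.9500, -1.1000, -0.7500)
p + v·dt = (-0.5360, 1.8260, -2.4340)
v' = v + a·dt = (-1.7610, 1.2780, -1.7150)
precession coupling ω×(Iω) = (0.0270, 0.0350, 0.0084)
angular accel α = (0.5300, 2.2500, -0.5893)
ω' = ω + α·dt = (0.7106, -0.2550, -1.0118)
Hamilton product q⊗(0,ω) = (0.2527050, -0.2927799, 0.2581703, 1.1678044)
q + ½dt·q⊗(0,ω), renormalized = (-0.9152, -0.1732, -0.2815, 0.2304)

p' = (-0.5360, 1.8260, -2.4340)
q' = (-0.9152, -0.1732, -0.2815, 0.2304)
v' = (-1.7610, 1.2780, -1.7150)
ω' = (0.7106, -0.2550, -1.0118)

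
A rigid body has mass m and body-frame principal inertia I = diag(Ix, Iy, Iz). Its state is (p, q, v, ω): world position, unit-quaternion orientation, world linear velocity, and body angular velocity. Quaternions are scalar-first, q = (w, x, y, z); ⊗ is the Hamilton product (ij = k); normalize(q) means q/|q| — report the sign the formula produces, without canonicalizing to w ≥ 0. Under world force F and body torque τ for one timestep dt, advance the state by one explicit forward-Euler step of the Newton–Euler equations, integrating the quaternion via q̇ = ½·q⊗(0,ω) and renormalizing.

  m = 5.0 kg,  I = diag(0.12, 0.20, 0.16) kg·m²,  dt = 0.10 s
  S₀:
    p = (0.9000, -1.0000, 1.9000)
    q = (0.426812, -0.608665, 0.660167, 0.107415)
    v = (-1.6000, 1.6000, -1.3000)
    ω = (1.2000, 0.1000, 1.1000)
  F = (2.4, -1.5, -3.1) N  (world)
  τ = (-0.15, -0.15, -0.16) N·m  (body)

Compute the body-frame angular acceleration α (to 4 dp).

α = (-1.2133, -0.4860, -1.0600)

precession coupling ω×(Iω) = (-0.0044, -0.0528, 0.0096)
α = I⁻¹(τ − ω×Iω) = (-1.2133, -0.4860, -1.0600)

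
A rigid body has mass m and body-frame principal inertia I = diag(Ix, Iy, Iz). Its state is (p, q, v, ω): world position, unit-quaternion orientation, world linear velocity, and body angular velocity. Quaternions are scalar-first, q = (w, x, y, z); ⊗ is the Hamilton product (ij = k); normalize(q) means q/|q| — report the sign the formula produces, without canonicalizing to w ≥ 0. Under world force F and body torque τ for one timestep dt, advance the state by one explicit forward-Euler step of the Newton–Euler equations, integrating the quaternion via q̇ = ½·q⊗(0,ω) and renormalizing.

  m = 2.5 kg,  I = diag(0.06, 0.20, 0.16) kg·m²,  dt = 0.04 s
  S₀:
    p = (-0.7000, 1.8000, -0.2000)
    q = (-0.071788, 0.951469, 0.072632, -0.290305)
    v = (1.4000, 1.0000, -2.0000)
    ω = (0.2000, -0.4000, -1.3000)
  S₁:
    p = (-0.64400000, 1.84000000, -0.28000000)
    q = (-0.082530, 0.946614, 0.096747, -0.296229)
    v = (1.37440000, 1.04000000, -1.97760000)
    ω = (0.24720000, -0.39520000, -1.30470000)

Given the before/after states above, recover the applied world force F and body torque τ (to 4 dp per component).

Δω = ω₁−ω₀ = (0.04720000, 0.00480000, -0.00470000)
ω₀×(Iω₀) = (-0.0208, 0.0260, -0.0112)
applied torque τ = (0.0500, 0.0500, -0.0300)
velocity change Δv = (-0.02560000, 0.04000000, 0.02240000)
m·(v₁−v₀)/dt = (-1.6000, 2.5000, 1.4000)

F = (-1.6000, 2.5000, 1.4000)
τ = (0.0500, 0.0500, -0.0300)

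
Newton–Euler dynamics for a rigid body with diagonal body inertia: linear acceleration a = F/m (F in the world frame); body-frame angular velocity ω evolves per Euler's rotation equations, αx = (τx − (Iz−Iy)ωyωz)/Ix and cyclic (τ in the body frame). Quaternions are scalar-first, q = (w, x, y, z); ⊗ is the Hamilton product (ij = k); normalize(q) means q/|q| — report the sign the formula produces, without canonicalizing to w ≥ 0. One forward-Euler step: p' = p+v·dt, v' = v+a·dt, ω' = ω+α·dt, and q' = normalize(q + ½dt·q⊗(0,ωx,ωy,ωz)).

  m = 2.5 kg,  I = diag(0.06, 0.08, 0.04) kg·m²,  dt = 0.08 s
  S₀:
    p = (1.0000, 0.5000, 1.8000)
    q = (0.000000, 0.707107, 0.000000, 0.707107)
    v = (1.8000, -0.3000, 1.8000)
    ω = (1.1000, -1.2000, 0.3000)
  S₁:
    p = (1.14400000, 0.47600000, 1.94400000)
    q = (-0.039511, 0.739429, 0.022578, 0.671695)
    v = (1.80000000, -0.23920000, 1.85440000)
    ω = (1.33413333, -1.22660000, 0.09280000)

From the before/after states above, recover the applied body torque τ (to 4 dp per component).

τ = (0.1900, -0.0200, -0.1300)

Δω = ω₁−ω₀ = (0.23413333, -0.02660000, -0.20720000)
precession coupling = (0.0144, 0.0066, -0.0264)
applied torque τ = (0.1900, -0.0200, -0.1300)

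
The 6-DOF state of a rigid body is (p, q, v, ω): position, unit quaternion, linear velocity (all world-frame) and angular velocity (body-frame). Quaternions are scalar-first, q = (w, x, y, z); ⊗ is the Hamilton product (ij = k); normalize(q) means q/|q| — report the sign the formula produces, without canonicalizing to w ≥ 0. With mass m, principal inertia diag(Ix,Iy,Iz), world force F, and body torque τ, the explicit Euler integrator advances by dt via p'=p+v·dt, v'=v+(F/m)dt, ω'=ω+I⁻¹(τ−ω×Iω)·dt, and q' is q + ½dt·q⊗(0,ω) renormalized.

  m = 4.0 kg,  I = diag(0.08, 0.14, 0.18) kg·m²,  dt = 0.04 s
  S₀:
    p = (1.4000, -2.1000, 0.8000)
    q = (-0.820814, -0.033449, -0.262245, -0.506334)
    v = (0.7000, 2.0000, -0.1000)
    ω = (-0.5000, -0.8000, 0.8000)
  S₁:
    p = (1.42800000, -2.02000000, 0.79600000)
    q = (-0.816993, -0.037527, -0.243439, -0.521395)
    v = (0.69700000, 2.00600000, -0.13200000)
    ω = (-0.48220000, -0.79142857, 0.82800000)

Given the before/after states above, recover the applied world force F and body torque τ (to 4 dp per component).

v₁ − v₀ = (-0.00300000, 0.00600000, -0.03200000)
F = m·Δv/dt = (-0.3000, 0.6000, -3.2000)
ω₁ − ω₀ = (0.01780000, 0.00857143, 0.02800000)
gyro term ω₀×Iω₀ = (-0.0256, 0.0400, 0.0240)
applied torque τ = (0.0100, 0.0700, 0.1500)

F = (-0.3000, 0.6000, -3.2000)
τ = (0.0100, 0.0700, 0.1500)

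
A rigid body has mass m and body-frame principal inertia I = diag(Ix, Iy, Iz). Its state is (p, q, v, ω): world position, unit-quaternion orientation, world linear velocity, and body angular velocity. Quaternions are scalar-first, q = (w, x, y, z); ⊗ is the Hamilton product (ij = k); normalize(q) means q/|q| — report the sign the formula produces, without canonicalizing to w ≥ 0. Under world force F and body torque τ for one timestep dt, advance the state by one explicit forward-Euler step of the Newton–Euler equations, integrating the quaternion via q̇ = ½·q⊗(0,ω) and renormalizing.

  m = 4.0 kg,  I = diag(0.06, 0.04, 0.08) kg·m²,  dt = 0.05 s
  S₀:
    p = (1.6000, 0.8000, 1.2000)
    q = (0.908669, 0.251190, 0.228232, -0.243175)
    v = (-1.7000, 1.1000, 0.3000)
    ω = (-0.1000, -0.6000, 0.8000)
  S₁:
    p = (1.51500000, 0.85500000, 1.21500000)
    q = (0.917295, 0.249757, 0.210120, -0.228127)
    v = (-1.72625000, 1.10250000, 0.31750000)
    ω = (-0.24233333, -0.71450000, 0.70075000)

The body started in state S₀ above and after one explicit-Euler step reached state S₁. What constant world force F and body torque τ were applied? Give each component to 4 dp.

F = (-2.1000, 0.2000, 1.4000)
τ = (-0.1900, -0.0900, -0.1600)

rate change Δω = (-0.14233333, -0.11450000, -0.09925000)
applied torque τ = (-0.1900, -0.0900, -0.1600)
Δv = v₁−v₀ = (-0.02625000, 0.00250000, 0.01750000)
m·(v₁−v₀)/dt = (-2.1000, 0.2000, 1.4000)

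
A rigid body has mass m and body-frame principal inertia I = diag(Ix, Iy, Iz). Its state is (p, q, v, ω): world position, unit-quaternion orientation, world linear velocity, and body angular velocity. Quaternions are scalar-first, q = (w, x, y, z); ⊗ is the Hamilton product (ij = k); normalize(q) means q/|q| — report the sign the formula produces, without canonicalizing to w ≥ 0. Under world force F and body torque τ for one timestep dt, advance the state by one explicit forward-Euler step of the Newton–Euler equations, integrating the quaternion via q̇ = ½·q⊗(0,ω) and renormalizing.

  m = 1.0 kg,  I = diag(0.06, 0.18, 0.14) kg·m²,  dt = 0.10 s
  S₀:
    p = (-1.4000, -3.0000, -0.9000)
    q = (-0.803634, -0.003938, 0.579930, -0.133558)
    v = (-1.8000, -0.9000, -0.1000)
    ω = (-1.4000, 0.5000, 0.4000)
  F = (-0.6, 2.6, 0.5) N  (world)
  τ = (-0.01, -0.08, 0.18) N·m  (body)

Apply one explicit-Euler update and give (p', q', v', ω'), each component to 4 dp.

p' = (-1.5800, -3.0900, -0.9100)
q' = (-0.8133, 0.0671, 0.5676, -0.1088)
v' = (-1.8600, -0.6400, -0.0500)
ω' = (-1.4033, 0.4307, 0.5886)

α = I⁻¹(τ − ω×Iω) = (-0.0333, -0.6933, 1.8857)
ω + α·dt = (-1.4033, 0.4307, 0.5886)
q⊗(0,ω) = (-0.2420550, 1.4238386, -0.2132606, 0.4884794)
q + ½dt·q⊗(0,ω), renormalized = (-0.8133, 0.0671, 0.5676, -0.1088)
a = (-0.6000, 2.6000, 0.5000)
p' = p + v·dt = (-1.5800, -3.0900, -0.9100)
new velocity v' = (-1.8600, -0.6400, -0.0500)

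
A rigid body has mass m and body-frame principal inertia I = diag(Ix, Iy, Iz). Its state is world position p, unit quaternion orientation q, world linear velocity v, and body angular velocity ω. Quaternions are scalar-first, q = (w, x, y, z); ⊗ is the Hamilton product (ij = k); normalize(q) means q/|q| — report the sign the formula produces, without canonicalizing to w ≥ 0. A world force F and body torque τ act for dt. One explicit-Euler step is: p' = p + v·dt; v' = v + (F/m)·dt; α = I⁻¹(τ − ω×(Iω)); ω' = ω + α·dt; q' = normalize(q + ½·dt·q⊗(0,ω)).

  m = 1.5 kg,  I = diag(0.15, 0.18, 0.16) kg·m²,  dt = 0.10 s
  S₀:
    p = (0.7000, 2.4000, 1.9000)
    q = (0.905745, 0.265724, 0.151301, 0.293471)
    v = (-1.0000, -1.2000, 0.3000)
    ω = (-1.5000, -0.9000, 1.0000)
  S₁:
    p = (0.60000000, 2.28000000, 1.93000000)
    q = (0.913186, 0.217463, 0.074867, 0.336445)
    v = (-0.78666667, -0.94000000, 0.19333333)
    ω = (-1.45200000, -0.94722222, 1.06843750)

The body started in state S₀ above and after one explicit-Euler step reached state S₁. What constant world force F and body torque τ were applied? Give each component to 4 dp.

F = (3.2000, 3.9000, -1.6000)
τ = (0.0900, -0.0700, 0.1500)

rate change Δω = (0.04800000, -0.04722222, 0.06843750)
ω₀×(Iω₀) = (0.0180, 0.0150, 0.0405)
applied torque τ = (0.0900, -0.0700, 0.1500)
Δv = v₁−v₀ = (0.21333333, 0.26000000, -0.10666667)
m·(v₁−v₀)/dt = (3.2000, 3.9000, -1.6000)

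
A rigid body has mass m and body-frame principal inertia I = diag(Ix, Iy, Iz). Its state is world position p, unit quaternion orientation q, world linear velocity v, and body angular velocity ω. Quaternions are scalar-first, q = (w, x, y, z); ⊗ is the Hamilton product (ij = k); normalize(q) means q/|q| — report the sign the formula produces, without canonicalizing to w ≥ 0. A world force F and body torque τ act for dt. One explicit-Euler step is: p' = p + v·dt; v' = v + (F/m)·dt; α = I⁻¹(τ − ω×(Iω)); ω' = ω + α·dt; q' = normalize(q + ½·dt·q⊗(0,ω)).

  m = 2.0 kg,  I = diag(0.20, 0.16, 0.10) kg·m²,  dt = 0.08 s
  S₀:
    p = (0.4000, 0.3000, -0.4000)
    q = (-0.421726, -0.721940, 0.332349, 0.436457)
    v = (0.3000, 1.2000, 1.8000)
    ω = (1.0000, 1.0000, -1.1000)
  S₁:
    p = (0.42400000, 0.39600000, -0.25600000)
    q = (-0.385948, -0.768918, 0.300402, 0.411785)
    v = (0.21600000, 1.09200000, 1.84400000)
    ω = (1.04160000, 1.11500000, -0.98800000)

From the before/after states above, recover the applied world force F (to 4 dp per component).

F = (-2.1000, -2.7000, 1.1000)

velocity change Δv = (-0.08400000, -0.10800000, 0.04400000)
F = m·Δv/dt = (-2.1000, -2.7000, 1.1000)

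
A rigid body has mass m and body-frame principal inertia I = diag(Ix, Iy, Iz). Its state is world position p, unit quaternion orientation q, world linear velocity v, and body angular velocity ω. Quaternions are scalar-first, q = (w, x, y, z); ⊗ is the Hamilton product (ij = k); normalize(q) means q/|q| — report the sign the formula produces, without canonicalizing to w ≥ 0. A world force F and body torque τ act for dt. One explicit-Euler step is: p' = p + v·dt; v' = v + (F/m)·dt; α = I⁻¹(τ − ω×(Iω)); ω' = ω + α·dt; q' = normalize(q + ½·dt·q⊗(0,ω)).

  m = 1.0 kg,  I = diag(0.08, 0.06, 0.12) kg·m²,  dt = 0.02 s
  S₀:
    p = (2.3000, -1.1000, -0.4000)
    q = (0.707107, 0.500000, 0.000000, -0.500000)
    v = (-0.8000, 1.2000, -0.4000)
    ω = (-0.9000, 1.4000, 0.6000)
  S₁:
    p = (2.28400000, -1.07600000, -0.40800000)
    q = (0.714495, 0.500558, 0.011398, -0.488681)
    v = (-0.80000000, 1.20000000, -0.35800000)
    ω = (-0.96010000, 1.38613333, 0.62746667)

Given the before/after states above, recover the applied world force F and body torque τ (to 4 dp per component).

F = (0.0000, 0.0000, 2.1000)
τ = (-0.1900, -0.0200, 0.1900)

ω₁ − ω₀ = (-0.06010000, -0.01386667, 0.02746667)
precession coupling = (0.0504, 0.0216, 0.0252)
τ = I·(Δω/dt) + ω₀×(Iω₀) = (-0.1900, -0.0200, 0.1900)
v₁ − v₀ = (0.00000000, 0.00000000, 0.04200000)
m·(v₁−v₀)/dt = (0.0000, 0.0000, 2.1000)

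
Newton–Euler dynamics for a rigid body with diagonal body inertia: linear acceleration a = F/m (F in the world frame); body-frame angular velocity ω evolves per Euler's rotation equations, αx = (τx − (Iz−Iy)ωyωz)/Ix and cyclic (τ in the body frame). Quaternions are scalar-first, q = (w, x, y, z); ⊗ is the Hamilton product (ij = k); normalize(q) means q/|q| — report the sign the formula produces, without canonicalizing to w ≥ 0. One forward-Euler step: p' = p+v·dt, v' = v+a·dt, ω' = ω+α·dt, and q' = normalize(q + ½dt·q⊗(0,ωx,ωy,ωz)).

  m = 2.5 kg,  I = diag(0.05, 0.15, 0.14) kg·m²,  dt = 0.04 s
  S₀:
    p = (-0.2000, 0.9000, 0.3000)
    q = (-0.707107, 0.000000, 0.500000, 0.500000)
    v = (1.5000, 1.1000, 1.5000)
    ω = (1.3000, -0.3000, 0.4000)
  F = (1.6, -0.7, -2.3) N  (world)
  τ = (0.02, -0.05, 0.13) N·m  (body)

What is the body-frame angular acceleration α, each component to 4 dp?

gyro term ω×Iω = (0.0012, -0.0468, -0.0390)
α = I⁻¹(τ − ω×Iω) = (0.3760, -0.0213, 1.2071)

α = (0.3760, -0.0213, 1.2071)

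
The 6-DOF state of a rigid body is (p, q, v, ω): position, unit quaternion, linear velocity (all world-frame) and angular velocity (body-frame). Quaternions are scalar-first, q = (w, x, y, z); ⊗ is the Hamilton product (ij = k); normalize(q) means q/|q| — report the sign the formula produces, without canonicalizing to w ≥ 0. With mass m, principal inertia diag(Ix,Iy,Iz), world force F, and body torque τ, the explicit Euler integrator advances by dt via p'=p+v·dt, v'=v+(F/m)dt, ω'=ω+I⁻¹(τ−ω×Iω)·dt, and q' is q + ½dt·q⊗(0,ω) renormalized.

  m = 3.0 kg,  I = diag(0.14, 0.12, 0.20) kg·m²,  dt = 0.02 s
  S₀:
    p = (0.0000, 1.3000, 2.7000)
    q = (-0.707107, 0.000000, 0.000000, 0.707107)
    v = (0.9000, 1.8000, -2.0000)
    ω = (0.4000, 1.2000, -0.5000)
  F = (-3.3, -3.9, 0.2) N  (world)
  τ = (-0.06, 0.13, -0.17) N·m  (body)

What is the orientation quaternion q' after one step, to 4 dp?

q' = (-0.7035, -0.0113, -0.0057, 0.7106)

2q̇ = q⊗(0,ω) = (0.3535535, -1.1313712, -0.5656856, 0.3535535)
q' = normalize(q + ½dt·q⊗(0,ω)) = (-0.7035, -0.0113, -0.0057, 0.7106)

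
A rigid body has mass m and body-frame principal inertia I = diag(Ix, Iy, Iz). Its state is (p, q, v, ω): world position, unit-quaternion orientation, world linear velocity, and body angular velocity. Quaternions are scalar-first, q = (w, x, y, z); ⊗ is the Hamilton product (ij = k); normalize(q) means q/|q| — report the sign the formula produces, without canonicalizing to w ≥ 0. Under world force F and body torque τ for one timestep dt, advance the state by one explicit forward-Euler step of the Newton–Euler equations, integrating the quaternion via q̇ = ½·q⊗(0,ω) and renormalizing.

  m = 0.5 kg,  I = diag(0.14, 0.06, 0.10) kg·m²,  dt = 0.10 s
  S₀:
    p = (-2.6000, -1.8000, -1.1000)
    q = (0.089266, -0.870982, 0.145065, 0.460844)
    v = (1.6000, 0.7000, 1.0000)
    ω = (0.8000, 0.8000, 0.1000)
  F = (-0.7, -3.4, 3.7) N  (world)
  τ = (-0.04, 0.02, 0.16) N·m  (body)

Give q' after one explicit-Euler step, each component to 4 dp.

Hamilton product q⊗(0,ω) = (0.5346492, -0.2827559, 0.5271862, -0.8039110)
updated quaternion q' = (0.1158, -0.8837, 0.1711, 0.4200)

q' = (0.1158, -0.8837, 0.1711, 0.4200)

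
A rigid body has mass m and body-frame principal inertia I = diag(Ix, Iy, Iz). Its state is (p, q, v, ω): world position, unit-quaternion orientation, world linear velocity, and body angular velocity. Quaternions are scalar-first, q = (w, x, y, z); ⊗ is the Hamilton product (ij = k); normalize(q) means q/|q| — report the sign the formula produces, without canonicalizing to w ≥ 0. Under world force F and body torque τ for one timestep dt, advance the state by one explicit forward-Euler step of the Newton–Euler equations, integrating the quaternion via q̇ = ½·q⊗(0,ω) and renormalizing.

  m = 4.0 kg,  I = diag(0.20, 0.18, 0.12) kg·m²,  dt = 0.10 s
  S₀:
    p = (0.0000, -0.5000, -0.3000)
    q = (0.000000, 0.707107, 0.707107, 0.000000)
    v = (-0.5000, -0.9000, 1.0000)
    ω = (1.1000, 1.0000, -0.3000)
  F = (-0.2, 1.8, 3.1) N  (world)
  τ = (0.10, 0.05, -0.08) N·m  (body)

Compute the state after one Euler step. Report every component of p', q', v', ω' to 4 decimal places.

α = I⁻¹(τ − ω×Iω) = (0.4100, 0.4244, -0.4833)
new body rate ω' = (1.1410, 1.0424, -0.3483)
Hamilton product q⊗(0,ω) = (-1.4849247, -0.2121321, 0.2121321, -0.0707107)
q + ½dt·q⊗(0,ω), renormalized = (-0.0740, 0.6945, 0.7157, -0.0035)
a = F/m = (-0.0500, 0.4500, 0.7750)
p' = p + v·dt = (-0.0500, -0.5900, -0.2000)
v' = v + a·dt = (-0.5050, -0.8550, 1.0775)

p' = (-0.0500, -0.5900, -0.2000)
q' = (-0.0740, 0.6945, 0.7157, -0.0035)
v' = (-0.5050, -0.8550, 1.0775)
ω' = (1.1410, 1.0424, -0.3483)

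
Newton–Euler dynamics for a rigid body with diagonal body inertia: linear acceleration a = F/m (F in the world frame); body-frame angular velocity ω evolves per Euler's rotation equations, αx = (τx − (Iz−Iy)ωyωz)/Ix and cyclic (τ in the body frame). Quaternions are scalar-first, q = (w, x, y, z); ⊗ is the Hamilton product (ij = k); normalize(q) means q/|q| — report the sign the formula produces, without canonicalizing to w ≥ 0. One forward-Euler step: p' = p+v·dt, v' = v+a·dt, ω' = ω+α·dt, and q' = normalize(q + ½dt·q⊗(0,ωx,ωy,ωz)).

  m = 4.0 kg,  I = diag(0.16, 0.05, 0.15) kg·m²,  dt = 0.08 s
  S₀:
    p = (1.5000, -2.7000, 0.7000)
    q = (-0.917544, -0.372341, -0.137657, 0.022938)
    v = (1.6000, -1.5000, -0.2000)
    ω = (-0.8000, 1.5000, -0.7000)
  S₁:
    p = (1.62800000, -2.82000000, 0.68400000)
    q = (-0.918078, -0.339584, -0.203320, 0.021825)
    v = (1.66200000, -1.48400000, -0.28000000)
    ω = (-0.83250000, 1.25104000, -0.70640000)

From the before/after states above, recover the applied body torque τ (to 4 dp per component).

τ = (-0.1700, -0.1500, 0.1200)

ω₁ − ω₀ = (-0.03250000, -0.24896000, -0.00640000)
τ = I·(Δω/dt) + ω₀×(Iω₀) = (-0.1700, -0.1500, 0.1200)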